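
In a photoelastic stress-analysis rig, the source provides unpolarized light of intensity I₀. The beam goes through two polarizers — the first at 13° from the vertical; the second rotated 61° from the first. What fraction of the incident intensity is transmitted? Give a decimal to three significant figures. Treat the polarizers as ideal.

≈ 0.118 I₀

Unpolarized light through the first polarizer → I₁ = ½ I₀, now polarized at 13°.
I₂ = I₁ cos²(61°) = 0.5 · 0.235 I₀ = 0.1175 I₀.
Transmitted fraction = 0.1175.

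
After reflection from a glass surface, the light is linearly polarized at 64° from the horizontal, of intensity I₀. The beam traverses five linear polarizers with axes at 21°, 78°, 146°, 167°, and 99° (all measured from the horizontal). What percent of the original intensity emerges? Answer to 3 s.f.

≈ 0.272%

I₁ = I₀ cos²(21° − 64°) = I₀ cos²(43°) = 0.5349 I₀.
I₂ = I₁ cos²(78° − 21°) = 0.5349 I₀ · cos²(57°) = 0.1587 I₀.
I₃ = I₂ cos²(146° − 78°) = 0.1587 I₀ · cos²(68°) = 0.02227 I₀.
I₄ = I₃ cos²(167° − 146°) = 0.02227 I₀ · cos²(21°) = 0.01941 I₀.
I₅ = I₄ cos²(99° − 167°) = 0.01941 I₀ · cos²(68°) = 0.002723 I₀.
That is 0.2723% of the incident intensity.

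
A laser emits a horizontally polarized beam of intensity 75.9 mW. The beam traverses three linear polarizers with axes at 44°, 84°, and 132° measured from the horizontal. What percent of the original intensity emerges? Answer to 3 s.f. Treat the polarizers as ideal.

I₁ = 75.9 mW · cos²(44°) = 39.27 mW.
I₂ = I₁ · cos²(40°) = 39.27 · 0.5868 = 23.05 mW.
I₃ = I₂ · cos²(48°) = 23.05 · 0.4477 = 10.32 mW.
That is 13.6% of the incident intensity.

≈ 13.6%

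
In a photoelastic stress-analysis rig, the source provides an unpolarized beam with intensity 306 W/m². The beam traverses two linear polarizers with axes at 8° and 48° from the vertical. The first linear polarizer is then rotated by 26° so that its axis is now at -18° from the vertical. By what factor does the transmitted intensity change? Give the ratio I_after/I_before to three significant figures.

I_new/I_old ≈ 0.282

Before rotation:
Unpolarized light through the first polarizer → I₁ = ½ I₀, now polarized at 8°.
I₂ = I₁ cos²(48° − 8°) = 0.5 I₀ · cos²(40°) = 0.2934 I₀.
After rotation:
Unpolarized light through the first polarizer → I₁ = ½ I₀, now polarized at -18°.
I₂ = I₁ cos²(48° + 18°) = 0.5 I₀ · cos²(66°) = 0.08272 I₀.
Ratio = 0.08272 / 0.2934 = 0.2819.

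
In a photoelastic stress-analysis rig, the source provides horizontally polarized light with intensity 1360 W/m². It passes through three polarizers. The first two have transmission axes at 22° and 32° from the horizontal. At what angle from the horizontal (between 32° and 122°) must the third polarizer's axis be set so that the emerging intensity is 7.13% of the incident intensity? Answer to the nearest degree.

θ ≈ 105°

I₁ = I₀ cos²(22° − 0°) = I₀ cos²(22°) = 0.8597 I₀.
I₂ = I₁ cos²(32° − 22°) = 0.8597 I₀ · cos²(10°) = 0.8337 I₀.
Need I₃/I₀ = 0.0713, so cos²(θ − 32°) = 0.0713 / 0.8337 = 0.08552.
θ − 32° = arccos(√0.08552) = 73.0°, giving θ ≈ 32 + 73.0 = 105.0°.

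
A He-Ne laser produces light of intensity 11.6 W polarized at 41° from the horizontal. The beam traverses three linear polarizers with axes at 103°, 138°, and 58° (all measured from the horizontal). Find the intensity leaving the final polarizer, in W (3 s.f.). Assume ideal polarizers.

I₁ = 11.6 W · cos²(62°) = 2.557 W.
I₂ = I₁ · cos²(35°) = 2.557 · 0.671 = 1.716 W.
I₃ = I₂ · cos²(80°) = 1.716 · 0.03015 = 0.05173 W.

I ≈ 0.0517 W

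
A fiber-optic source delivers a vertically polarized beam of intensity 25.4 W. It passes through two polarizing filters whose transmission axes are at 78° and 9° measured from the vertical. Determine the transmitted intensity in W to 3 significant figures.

I₁ = 25.4 W · cos²(78°) = 1.098 W.
I₂ = I₁ · cos²(69°) = 1.098 · 0.1284 = 0.141 W.

I ≈ 0.141 W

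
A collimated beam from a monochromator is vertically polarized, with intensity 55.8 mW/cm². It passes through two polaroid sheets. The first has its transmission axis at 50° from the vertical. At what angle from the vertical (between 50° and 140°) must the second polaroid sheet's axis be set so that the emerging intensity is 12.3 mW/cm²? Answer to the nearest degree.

θ ≈ 93°

By Malus's law, I₁ = I₀ cos²(50° − 0°) = I₀ cos²(50°) = 0.4132 I₀.
Target fraction: 12.3 / 55.8 mW/cm² = 0.2204 of I₀.
Need I₂/I₀ = 0.2204, so cos²(θ − 50°) = 0.2204 / 0.4132 = 0.5335.
θ − 50° = arccos(√0.5335) = 43.1°, giving θ ≈ 50 + 43.1 = 93.1°.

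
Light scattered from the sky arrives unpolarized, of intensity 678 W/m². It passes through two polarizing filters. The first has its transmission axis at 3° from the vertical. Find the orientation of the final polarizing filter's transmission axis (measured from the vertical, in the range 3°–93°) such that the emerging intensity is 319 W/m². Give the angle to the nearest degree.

θ ≈ 17°

Unpolarized light through the first polarizer → I₁ = ½ I₀, now polarized at 3°.
Target fraction: 319 / 678 W/m² = 0.4705 of I₀.
Need I₂/I₀ = 0.4705, so cos²(θ − 3°) = 0.4705 / 0.5 = 0.941.
θ − 3° = arccos(√0.941) = 14.1°, giving θ ≈ 3 + 14.1 = 17.1°.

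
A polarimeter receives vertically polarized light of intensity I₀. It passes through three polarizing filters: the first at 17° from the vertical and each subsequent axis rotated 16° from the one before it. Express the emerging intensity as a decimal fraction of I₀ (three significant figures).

≈ 0.781 I₀

I₁ = I₀ cos²(17° − 0°) = I₀ cos²(17°) = 0.9145 I₀.
I₂ = I₁ cos²(16°) = 0.9145 · 0.924 I₀ = 0.845 I₀.
I₃ = I₂ cos²(16°) = 0.845 · 0.924 I₀ = 0.7808 I₀.
Transmitted fraction = 0.7808.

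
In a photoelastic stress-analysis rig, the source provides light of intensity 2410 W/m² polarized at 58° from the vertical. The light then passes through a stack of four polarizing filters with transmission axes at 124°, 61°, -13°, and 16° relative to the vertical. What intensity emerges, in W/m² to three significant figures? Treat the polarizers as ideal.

I ≈ 4.78 W/m²

By Malus's law, I₁ = 2410 W/m² · cos²(66°) = 398.7 W/m².
I₂ = I₁ · cos²(63°) = 398.7 · 0.2061 = 82.17 W/m².
I₃ = I₂ · cos²(74°) = 82.17 · 0.07598 = 6.243 W/m².
I₄ = I₃ · cos²(29°) = 6.243 · 0.765 = 4.776 W/m².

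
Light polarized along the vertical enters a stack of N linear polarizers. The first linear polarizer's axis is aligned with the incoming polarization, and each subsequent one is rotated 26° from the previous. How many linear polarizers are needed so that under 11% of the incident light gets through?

N = 12

First polarizer is aligned with the polarization: full transmission.
Each further stage multiplies by cos²(26°) = 0.8078.
After N polarizers: T = 0.8078^(N−1). Require T < 0.11 ⇒ N−1 > ln(0.11)/ln(0.8078) = 10.34, so N−1 ≥ 11 and N = 12.
Check: N=12 gives T = 0.09561 < 0.11; N=11 gives T = 0.1184.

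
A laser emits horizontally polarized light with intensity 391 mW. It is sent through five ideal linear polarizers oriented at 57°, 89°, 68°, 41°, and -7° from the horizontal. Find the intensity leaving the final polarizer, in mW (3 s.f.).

I ≈ 25.8 mW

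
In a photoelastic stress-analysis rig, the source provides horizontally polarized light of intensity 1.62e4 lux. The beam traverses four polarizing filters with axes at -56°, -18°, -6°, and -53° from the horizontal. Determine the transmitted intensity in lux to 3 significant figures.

I ≈ 1400 lux

I₁ = 1.62e4 lux · cos²(56°) = 5066 lux.
I₂ = I₁ · cos²(38°) = 5066 · 0.621 = 3146 lux.
I₃ = I₂ · cos²(12°) = 3146 · 0.9568 = 3010 lux.
I₄ = I₃ · cos²(47°) = 3010 · 0.4651 = 1400 lux.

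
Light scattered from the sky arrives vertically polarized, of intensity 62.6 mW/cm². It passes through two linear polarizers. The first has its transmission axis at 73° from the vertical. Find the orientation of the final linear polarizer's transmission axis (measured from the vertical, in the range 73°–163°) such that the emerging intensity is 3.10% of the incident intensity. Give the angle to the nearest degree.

θ ≈ 126°

I₁ = I₀ cos²(73° − 0°) = I₀ cos²(73°) = 0.08548 I₀.
Need I₂/I₀ = 0.031, so cos²(θ − 73°) = 0.031 / 0.08548 = 0.3627.
θ − 73° = arccos(√0.3627) = 53.0°, giving θ ≈ 73 + 53.0 = 126.0°.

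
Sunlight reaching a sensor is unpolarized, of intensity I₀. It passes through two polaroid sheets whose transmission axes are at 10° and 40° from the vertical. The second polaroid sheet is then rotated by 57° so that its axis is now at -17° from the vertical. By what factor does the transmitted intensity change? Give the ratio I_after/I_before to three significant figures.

I_new/I_old ≈ 1.06

Before rotation:
Unpolarized light through the first polarizer → I₁ = ½ I₀, now polarized at 10°.
I₂ = I₁ cos²(40° − 10°) = 0.5 I₀ · cos²(30°) = 0.375 I₀.
After rotation:
Unpolarized light through the first polarizer → I₁ = ½ I₀, now polarized at 10°.
I₂ = I₁ cos²(-17° − 10°) = 0.5 I₀ · cos²(27°) = 0.3969 I₀.
Ratio = 0.3969 / 0.375 = 1.059.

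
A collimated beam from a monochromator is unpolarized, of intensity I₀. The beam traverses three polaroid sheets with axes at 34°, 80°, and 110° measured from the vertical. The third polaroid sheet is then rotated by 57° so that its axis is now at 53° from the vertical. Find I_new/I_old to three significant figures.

I_new/I_old ≈ 1.06

Before rotation:
Unpolarized light through the first polarizer → I₁ = ½ I₀, now polarized at 34°.
I₂ = I₁ cos²(80° − 34°) = 0.5 I₀ · cos²(46°) = 0.2413 I₀.
I₃ = I₂ cos²(110° − 80°) = 0.2413 I₀ · cos²(30°) = 0.181 I₀.
After rotation:
Unpolarized light through the first polarizer → I₁ = ½ I₀, now polarized at 34°.
I₂ = I₁ cos²(80° − 34°) = 0.5 I₀ · cos²(46°) = 0.2413 I₀.
I₃ = I₂ cos²(53° − 80°) = 0.2413 I₀ · cos²(27°) = 0.1915 I₀.
Ratio = 0.1915 / 0.181 = 1.059.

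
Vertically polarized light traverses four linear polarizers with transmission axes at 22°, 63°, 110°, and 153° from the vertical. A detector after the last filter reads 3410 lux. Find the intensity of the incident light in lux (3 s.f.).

I₀ ≈ 2.80e4 lux

I₁ = I₀ cos²(22° − 0°) = I₀ cos²(22°) = 0.8597 I₀.
I₂ = I₁ cos²(63° − 22°) = 0.8597 I₀ · cos²(41°) = 0.4897 I₀.
I₃ = I₂ cos²(110° − 63°) = 0.4897 I₀ · cos²(47°) = 0.2277 I₀.
I₄ = I₃ cos²(153° − 110°) = 0.2277 I₀ · cos²(43°) = 0.1218 I₀.
So 3410 lux = 0.1218 I₀, giving I₀ = 3410/0.1218 = 2.799e+04 lux.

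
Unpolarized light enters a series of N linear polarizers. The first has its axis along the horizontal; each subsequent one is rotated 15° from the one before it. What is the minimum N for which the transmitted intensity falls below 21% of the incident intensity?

First polarizer halves the unpolarized light: factor 1/2.
Each further stage multiplies by cos²(15°) = 0.933.
After N polarizers: T = 0.5·0.933^(N−1). Require T < 0.21 ⇒ N−1 > ln(0.21/0.5)/ln(0.933) = 12.51, so N−1 ≥ 13 and N = 14.
Check: N=14 gives T = 0.203 < 0.21; N=13 gives T = 0.2176.

N = 14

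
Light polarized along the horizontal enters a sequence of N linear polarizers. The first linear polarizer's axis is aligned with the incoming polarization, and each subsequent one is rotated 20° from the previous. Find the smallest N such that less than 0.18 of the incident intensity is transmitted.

N = 15

First polarizer is aligned with the polarization: full transmission.
Each further stage multiplies by cos²(20°) = 0.883.
After N polarizers: T = 0.883^(N−1). Require T < 0.18 ⇒ N−1 > ln(0.18)/ln(0.883) = 13.78, so N−1 ≥ 14 and N = 15.
Check: N=15 gives T = 0.1752 < 0.18; N=14 gives T = 0.1984.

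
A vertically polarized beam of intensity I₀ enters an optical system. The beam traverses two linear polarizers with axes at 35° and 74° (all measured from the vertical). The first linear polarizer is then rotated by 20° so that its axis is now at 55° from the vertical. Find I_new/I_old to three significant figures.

I_new/I_old ≈ 0.726

Before rotation:
I₁ = I₀ cos²(35° − 0°) = I₀ cos²(35°) = 0.671 I₀.
I₂ = I₁ cos²(74° − 35°) = 0.671 I₀ · cos²(39°) = 0.4053 I₀.
After rotation:
I₁ = I₀ cos²(55° − 0°) = I₀ cos²(55°) = 0.329 I₀.
I₂ = I₁ cos²(74° − 55°) = 0.329 I₀ · cos²(19°) = 0.2941 I₀.
Ratio = 0.2941 / 0.4053 = 0.7258.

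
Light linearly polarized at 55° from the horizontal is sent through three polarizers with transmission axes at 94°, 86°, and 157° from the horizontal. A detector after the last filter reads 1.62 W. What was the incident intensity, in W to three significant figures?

I₀ ≈ 25.8 W

By Malus's law, I₁ = I₀ cos²(94° − 55°) = I₀ cos²(39°) = 0.604 I₀.
I₂ = I₁ cos²(86° − 94°) = 0.604 I₀ · cos²(8°) = 0.5923 I₀.
I₃ = I₂ cos²(157° − 86°) = 0.5923 I₀ · cos²(71°) = 0.06278 I₀.
So 1.62 W = 0.06278 I₀, giving I₀ = 1.62/0.06278 = 25.81 W.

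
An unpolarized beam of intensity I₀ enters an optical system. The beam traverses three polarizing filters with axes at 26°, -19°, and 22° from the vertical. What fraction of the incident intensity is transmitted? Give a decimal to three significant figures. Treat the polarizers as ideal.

Unpolarized light through the first polarizer → I₁ = ½ I₀, now polarized at 26°.
I₂ = I₁ cos²(-19° − 26°) = 0.5 I₀ · cos²(45°) = 0.25 I₀.
I₃ = I₂ cos²(22° + 19°) = 0.25 I₀ · cos²(41°) = 0.1424 I₀.
Transmitted fraction = 0.1424.

≈ 0.142 I₀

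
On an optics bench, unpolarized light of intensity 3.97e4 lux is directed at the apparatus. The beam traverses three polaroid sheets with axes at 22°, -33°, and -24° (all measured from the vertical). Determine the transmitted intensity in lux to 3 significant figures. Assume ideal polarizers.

Unpolarized light through the first polarizer → I₁ = 3.97e4 lux/2 = 1.985e+04 lux, polarized at 22°.
I₂ = I₁ · cos²(55°) = 1.985e+04 · 0.329 = 6530 lux.
I₃ = I₂ · cos²(9°) = 6530 · 0.9755 = 6371 lux.

I ≈ 6370 lux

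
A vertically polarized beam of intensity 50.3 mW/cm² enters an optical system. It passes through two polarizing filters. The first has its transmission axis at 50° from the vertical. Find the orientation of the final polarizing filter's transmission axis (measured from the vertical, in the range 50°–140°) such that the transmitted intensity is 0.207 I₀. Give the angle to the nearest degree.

θ ≈ 95°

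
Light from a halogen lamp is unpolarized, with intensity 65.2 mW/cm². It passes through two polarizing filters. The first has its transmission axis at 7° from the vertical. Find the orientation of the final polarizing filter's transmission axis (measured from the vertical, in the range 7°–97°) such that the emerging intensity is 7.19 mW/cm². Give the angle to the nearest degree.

θ ≈ 69°

Unpolarized light through the first polarizer → I₁ = ½ I₀, now polarized at 7°.
Target fraction: 7.19 / 65.2 mW/cm² = 0.1103 of I₀.
Need I₂/I₀ = 0.1103, so cos²(θ − 7°) = 0.1103 / 0.5 = 0.2206.
θ − 7° = arccos(√0.2206) = 62.0°, giving θ ≈ 7 + 62.0 = 69.0°.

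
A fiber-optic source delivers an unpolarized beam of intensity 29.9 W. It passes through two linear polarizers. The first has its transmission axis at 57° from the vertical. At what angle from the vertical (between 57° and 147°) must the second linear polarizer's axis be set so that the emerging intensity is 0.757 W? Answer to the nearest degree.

Unpolarized light through the first polarizer → I₁ = ½ I₀, now polarized at 57°.
Target fraction: 0.757 / 29.9 W = 0.02532 of I₀.
Need I₂/I₀ = 0.02532, so cos²(θ − 57°) = 0.02532 / 0.5 = 0.05064.
θ − 57° = arccos(√0.05064) = 77.0°, giving θ ≈ 57 + 77.0 = 134.0°.

θ ≈ 134°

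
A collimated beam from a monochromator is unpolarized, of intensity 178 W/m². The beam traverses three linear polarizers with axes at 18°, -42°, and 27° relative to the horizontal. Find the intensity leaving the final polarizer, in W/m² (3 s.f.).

I ≈ 2.86 W/m²

Unpolarized light through the first polarizer → I₁ = 178 W/m²/2 = 89 W/m², polarized at 18°.
I₂ = I₁ · cos²(60°) = 89 · 0.25 = 22.25 W/m².
I₃ = I₂ · cos²(69°) = 22.25 · 0.1284 = 2.858 W/m².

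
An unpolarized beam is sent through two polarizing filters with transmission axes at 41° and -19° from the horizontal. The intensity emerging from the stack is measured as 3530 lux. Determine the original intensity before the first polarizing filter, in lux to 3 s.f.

Unpolarized light through the first polarizer → I₁ = ½ I₀, now polarized at 41°.
I₂ = I₁ cos²(-19° − 41°) = 0.5 I₀ · cos²(60°) = 0.125 I₀.
So 3530 lux = 0.125 I₀, giving I₀ = 3530/0.125 = 2.824e+04 lux.

I₀ ≈ 2.82e4 lux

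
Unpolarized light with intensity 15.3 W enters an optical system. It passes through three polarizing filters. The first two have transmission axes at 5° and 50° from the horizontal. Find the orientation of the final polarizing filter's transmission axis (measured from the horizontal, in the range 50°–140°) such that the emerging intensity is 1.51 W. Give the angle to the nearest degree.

θ ≈ 101°

Unpolarized light through the first polarizer → I₁ = ½ I₀, now polarized at 5°.
I₂ = I₁ cos²(50° − 5°) = 0.5 I₀ · cos²(45°) = 0.25 I₀.
Target fraction: 1.51 / 15.3 W = 0.09869 of I₀.
Need I₃/I₀ = 0.09869, so cos²(θ − 50°) = 0.09869 / 0.25 = 0.3948.
θ − 50° = arccos(√0.3948) = 51.1°, giving θ ≈ 50 + 51.1 = 101.1°.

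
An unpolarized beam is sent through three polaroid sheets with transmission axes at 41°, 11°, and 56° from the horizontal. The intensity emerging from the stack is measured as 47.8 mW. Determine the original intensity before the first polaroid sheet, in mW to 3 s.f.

I₀ ≈ 255 mW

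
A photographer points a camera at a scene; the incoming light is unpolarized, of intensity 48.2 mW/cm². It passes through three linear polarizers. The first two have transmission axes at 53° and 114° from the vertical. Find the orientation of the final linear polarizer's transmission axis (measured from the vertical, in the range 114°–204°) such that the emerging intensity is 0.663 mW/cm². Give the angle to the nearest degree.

θ ≈ 184°

Unpolarized light through the first polarizer → I₁ = ½ I₀, now polarized at 53°.
I₂ = I₁ cos²(114° − 53°) = 0.5 I₀ · cos²(61°) = 0.1175 I₀.
Target fraction: 0.663 / 48.2 mW/cm² = 0.01376 of I₀.
Need I₃/I₀ = 0.01376, so cos²(θ − 114°) = 0.01376 / 0.1175 = 0.117.
θ − 114° = arccos(√0.117) = 70.0°, giving θ ≈ 114 + 70.0 = 184.0°.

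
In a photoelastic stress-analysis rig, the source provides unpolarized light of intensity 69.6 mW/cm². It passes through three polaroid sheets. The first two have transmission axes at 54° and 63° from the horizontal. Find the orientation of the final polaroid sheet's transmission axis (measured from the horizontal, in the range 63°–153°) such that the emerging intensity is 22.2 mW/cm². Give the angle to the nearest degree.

Unpolarized light through the first polarizer → I₁ = ½ I₀, now polarized at 54°.
I₂ = I₁ cos²(63° − 54°) = 0.5 I₀ · cos²(9°) = 0.4878 I₀.
Target fraction: 22.2 / 69.6 mW/cm² = 0.319 of I₀.
Need I₃/I₀ = 0.319, so cos²(θ − 63°) = 0.319 / 0.4878 = 0.6539.
θ − 63° = arccos(√0.6539) = 36.0°, giving θ ≈ 63 + 36.0 = 99.0°.

θ ≈ 99°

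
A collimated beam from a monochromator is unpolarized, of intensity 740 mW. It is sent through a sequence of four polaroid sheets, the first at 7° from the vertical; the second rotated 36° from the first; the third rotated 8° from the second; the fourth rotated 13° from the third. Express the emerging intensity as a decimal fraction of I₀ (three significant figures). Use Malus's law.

I/I₀ ≈ 0.305

Unpolarized light through the first polarizer → I₁ = 740 mW/2 = 370 mW, polarized at 7°.
I₂ = I₁ · cos²(36°) = 370 · 0.6545 = 242.2 mW.
I₃ = I₂ · cos²(8°) = 242.2 · 0.9806 = 237.5 mW.
I₄ = I₃ · cos²(13°) = 237.5 · 0.9494 = 225.5 mW.
Transmitted fraction = 0.3047.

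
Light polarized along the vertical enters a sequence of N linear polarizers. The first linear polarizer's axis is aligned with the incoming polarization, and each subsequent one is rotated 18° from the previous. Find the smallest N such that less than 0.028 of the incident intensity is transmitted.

First polarizer is aligned with the polarization: full transmission.
Each further stage multiplies by cos²(18°) = 0.9045.
After N polarizers: T = 0.9045^(N−1). Require T < 0.028 ⇒ N−1 > ln(0.028)/ln(0.9045) = 35.63, so N−1 ≥ 36 and N = 37.
Check: N=37 gives T = 0.02697 < 0.028; N=36 gives T = 0.02982.

N = 37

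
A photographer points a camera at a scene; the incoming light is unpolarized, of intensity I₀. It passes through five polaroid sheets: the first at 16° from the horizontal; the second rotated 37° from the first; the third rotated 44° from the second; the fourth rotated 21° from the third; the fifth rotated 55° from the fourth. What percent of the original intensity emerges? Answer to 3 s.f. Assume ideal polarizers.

Unpolarized light through the first polarizer → I₁ = ½ I₀, now polarized at 16°.
I₂ = I₁ cos²(37°) = 0.5 · 0.6378 I₀ = 0.3189 I₀.
I₃ = I₂ cos²(44°) = 0.3189 · 0.5174 I₀ = 0.165 I₀.
I₄ = I₃ cos²(21°) = 0.165 · 0.8716 I₀ = 0.1438 I₀.
I₅ = I₄ cos²(55°) = 0.1438 · 0.329 I₀ = 0.04732 I₀.
That is 4.732% of the incident intensity.

≈ 4.73%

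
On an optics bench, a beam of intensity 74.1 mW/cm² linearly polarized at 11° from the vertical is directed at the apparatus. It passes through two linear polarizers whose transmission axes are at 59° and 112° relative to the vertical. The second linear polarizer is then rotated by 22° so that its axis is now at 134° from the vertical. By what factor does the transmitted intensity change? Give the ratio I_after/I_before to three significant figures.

I_new/I_old ≈ 0.185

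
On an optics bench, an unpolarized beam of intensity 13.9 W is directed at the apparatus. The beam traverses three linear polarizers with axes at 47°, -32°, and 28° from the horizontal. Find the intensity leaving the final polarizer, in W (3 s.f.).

I ≈ 0.0633 W

Unpolarized light through the first polarizer → I₁ = 13.9 W/2 = 6.95 W, polarized at 47°.
I₂ = I₁ · cos²(79°) = 6.95 · 0.03641 = 0.253 W.
I₃ = I₂ · cos²(60°) = 0.253 · 0.25 = 0.06326 W.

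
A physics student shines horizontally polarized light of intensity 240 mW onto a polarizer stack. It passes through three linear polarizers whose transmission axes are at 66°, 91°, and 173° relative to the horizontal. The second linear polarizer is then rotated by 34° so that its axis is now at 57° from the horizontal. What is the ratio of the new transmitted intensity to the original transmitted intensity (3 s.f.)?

I_new/I_old ≈ 11.8

Before rotation:
By Malus's law, I₁ = I₀ cos²(66° − 0°) = I₀ cos²(66°) = 0.1654 I₀.
I₂ = I₁ cos²(91° − 66°) = 0.1654 I₀ · cos²(25°) = 0.1359 I₀.
I₃ = I₂ cos²(173° − 91°) = 0.1359 I₀ · cos²(82°) = 0.002632 I₀.
After rotation:
I₁ = I₀ cos²(66° − 0°) = I₀ cos²(66°) = 0.1654 I₀.
I₂ = I₁ cos²(57° − 66°) = 0.1654 I₀ · cos²(9°) = 0.1614 I₀.
Angle between axes 2 and 3: 64°. I₃ = 0.1614 I₀ · cos²(64°) = 0.03101 I₀.
Ratio = 0.03101 / 0.002632 = 11.78.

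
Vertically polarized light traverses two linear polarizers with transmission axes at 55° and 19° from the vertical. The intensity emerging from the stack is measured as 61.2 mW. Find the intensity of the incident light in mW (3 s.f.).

By Malus's law, I₁ = I₀ cos²(55° − 0°) = I₀ cos²(55°) = 0.329 I₀.
I₂ = I₁ cos²(19° − 55°) = 0.329 I₀ · cos²(36°) = 0.2153 I₀.
So 61.2 mW = 0.2153 I₀, giving I₀ = 61.2/0.2153 = 284.2 mW.

I₀ ≈ 284 mW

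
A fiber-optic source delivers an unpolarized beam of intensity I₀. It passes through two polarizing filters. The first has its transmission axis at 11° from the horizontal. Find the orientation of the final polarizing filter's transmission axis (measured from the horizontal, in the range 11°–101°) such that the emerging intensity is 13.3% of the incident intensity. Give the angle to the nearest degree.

Unpolarized light through the first polarizer → I₁ = ½ I₀, now polarized at 11°.
Need I₂/I₀ = 0.133, so cos²(θ − 11°) = 0.133 / 0.5 = 0.266.
θ − 11° = arccos(√0.266) = 59.0°, giving θ ≈ 11 + 59.0 = 70.0°.

θ ≈ 70°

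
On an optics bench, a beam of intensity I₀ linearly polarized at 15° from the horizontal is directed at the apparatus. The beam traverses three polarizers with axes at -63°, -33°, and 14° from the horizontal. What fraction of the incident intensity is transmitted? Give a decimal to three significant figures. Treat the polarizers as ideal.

≈ 0.0151 I₀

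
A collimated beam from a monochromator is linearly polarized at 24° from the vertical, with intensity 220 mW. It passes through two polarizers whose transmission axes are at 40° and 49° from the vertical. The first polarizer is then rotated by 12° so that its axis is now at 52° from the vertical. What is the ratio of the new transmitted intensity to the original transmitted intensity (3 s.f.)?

Before rotation:
By Malus's law, I₁ = I₀ cos²(40° − 24°) = I₀ cos²(16°) = 0.924 I₀.
I₂ = I₁ cos²(49° − 40°) = 0.924 I₀ · cos²(9°) = 0.9014 I₀.
After rotation:
I₁ = I₀ cos²(52° − 24°) = I₀ cos²(28°) = 0.7796 I₀.
I₂ = I₁ cos²(49° − 52°) = 0.7796 I₀ · cos²(3°) = 0.7775 I₀.
Ratio = 0.7775 / 0.9014 = 0.8625.

I_new/I_old ≈ 0.862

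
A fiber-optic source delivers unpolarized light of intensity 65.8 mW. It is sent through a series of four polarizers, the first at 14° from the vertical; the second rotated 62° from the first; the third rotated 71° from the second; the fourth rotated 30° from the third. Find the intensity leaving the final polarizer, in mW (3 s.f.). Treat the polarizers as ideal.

I ≈ 0.576 mW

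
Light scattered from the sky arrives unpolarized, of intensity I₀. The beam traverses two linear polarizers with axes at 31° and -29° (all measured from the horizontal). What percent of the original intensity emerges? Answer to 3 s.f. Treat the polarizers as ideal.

≈ 12.5%

Unpolarized light through the first polarizer → I₁ = ½ I₀, now polarized at 31°.
I₂ = I₁ cos²(-29° − 31°) = 0.5 I₀ · cos²(60°) = 0.125 I₀.
That is 12.5% of the incident intensity.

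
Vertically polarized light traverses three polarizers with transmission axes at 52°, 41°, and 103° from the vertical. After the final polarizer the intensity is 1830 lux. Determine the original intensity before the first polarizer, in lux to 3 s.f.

I₁ = I₀ cos²(52° − 0°) = I₀ cos²(52°) = 0.379 I₀.
I₂ = I₁ cos²(41° − 52°) = 0.379 I₀ · cos²(11°) = 0.3652 I₀.
I₃ = I₂ cos²(103° − 41°) = 0.3652 I₀ · cos²(62°) = 0.0805 I₀.
So 1830 lux = 0.0805 I₀, giving I₀ = 1830/0.0805 = 2.273e+04 lux.

I₀ ≈ 2.27e4 lux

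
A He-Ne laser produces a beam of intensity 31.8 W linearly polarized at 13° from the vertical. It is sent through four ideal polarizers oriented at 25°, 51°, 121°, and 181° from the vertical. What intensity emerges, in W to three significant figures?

I₁ = 31.8 W · cos²(12°) = 30.43 W.
I₂ = I₁ · cos²(26°) = 30.43 · 0.8078 = 24.58 W.
I₃ = I₂ · cos²(70°) = 24.58 · 0.117 = 2.875 W.
I₄ = I₃ · cos²(60°) = 2.875 · 0.25 = 0.7188 W.

I ≈ 0.719 W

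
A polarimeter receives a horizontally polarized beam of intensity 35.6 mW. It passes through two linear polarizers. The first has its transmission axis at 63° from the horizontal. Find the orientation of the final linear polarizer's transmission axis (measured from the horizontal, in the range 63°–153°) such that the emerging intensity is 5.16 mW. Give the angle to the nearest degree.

θ ≈ 96°

By Malus's law, I₁ = I₀ cos²(63° − 0°) = I₀ cos²(63°) = 0.2061 I₀.
Target fraction: 5.16 / 35.6 mW = 0.1449 of I₀.
Need I₂/I₀ = 0.1449, so cos²(θ − 63°) = 0.1449 / 0.2061 = 0.7032.
θ − 63° = arccos(√0.7032) = 33.0°, giving θ ≈ 63 + 33.0 = 96.0°.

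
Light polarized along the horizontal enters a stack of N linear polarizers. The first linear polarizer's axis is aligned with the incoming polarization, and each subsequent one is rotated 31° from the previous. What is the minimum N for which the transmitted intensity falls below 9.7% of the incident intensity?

N = 9

First polarizer is aligned with the polarization: full transmission.
Each further stage multiplies by cos²(31°) = 0.7347.
After N polarizers: T = 0.7347^(N−1). Require T < 0.097 ⇒ N−1 > ln(0.097)/ln(0.7347) = 7.57, so N−1 ≥ 8 and N = 9.
Check: N=9 gives T = 0.08493 < 0.097; N=8 gives T = 0.1156.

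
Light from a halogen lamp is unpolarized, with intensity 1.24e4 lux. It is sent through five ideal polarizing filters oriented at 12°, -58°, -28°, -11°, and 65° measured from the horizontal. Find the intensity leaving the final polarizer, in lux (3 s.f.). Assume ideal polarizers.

I ≈ 29.1 lux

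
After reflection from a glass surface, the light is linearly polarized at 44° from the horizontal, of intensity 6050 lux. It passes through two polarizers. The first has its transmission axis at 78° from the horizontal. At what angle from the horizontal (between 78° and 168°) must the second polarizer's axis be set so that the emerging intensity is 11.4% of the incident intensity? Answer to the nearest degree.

By Malus's law, I₁ = I₀ cos²(78° − 44°) = I₀ cos²(34°) = 0.6873 I₀.
Need I₂/I₀ = 0.114, so cos²(θ − 78°) = 0.114 / 0.6873 = 0.1659.
θ − 78° = arccos(√0.1659) = 66.0°, giving θ ≈ 78 + 66.0 = 144.0°.

θ ≈ 144°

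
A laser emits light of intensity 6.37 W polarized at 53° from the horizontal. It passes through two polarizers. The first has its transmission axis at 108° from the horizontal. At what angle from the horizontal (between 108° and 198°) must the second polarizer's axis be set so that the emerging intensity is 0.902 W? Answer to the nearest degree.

θ ≈ 157°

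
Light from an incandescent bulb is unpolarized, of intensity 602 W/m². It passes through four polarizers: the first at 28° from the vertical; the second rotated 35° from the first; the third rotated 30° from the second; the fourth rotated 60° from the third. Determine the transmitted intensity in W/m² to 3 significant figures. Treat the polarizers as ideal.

Unpolarized light through the first polarizer → I₁ = 602 W/m²/2 = 301 W/m², polarized at 28°.
I₂ = I₁ · cos²(35°) = 301 · 0.671 = 202 W/m².
I₃ = I₂ · cos²(30°) = 202 · 0.75 = 151.5 W/m².
I₄ = I₃ · cos²(60°) = 151.5 · 0.25 = 37.87 W/m².

I ≈ 37.9 W/m²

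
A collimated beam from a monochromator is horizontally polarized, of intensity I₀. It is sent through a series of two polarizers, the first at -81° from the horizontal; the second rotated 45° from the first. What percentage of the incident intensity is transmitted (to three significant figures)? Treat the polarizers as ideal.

≈ 1.22%

I₁ = I₀ cos²(-81° − 0°) = I₀ cos²(81°) = 0.02447 I₀.
I₂ = I₁ cos²(45°) = 0.02447 · 0.5 I₀ = 0.01224 I₀.
That is 1.224% of the incident intensity.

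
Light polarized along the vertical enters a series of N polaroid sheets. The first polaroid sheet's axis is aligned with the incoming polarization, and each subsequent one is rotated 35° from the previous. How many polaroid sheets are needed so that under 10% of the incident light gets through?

N = 7

First polarizer is aligned with the polarization: full transmission.
Each further stage multiplies by cos²(35°) = 0.671.
After N polarizers: T = 0.671^(N−1). Require T < 0.10 ⇒ N−1 > ln(0.10)/ln(0.671) = 5.77, so N−1 ≥ 6 and N = 7.
Check: N=7 gives T = 0.09128 < 0.10; N=6 gives T = 0.136.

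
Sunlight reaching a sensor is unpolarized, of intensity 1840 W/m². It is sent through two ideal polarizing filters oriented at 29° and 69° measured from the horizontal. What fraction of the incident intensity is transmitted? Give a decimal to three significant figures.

I/I₀ ≈ 0.293

Unpolarized light through the first polarizer → I₁ = 1840 W/m²/2 = 920 W/m², polarized at 29°.
I₂ = I₁ · cos²(40°) = 920 · 0.5868 = 539.9 W/m².
Transmitted fraction = 0.2934.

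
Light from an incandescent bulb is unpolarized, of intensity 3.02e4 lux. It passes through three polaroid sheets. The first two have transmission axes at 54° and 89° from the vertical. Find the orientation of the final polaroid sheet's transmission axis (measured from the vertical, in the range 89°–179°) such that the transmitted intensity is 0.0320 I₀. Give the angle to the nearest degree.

θ ≈ 161°

Unpolarized light through the first polarizer → I₁ = ½ I₀, now polarized at 54°.
I₂ = I₁ cos²(89° − 54°) = 0.5 I₀ · cos²(35°) = 0.3355 I₀.
Need I₃/I₀ = 0.032, so cos²(θ − 89°) = 0.032 / 0.3355 = 0.09538.
θ − 89° = arccos(√0.09538) = 72.0°, giving θ ≈ 89 + 72.0 = 161.0°.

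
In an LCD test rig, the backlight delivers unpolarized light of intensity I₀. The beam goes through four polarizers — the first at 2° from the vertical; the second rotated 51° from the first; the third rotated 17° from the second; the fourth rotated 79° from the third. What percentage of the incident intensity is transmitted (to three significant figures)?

Unpolarized light through the first polarizer → I₁ = ½ I₀, now polarized at 2°.
I₂ = I₁ cos²(51°) = 0.5 · 0.396 I₀ = 0.198 I₀.
I₃ = I₂ cos²(17°) = 0.198 · 0.9145 I₀ = 0.1811 I₀.
I₄ = I₃ cos²(79°) = 0.1811 · 0.03641 I₀ = 0.006593 I₀.
That is 0.6593% of the incident intensity.

≈ 0.659%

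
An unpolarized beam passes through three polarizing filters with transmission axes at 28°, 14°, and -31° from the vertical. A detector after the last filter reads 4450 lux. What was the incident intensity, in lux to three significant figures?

I₀ ≈ 1.89e4 lux

Unpolarized light through the first polarizer → I₁ = ½ I₀, now polarized at 28°.
I₂ = I₁ cos²(14° − 28°) = 0.5 I₀ · cos²(14°) = 0.4707 I₀.
I₃ = I₂ cos²(-31° − 14°) = 0.4707 I₀ · cos²(45°) = 0.2354 I₀.
So 4450 lux = 0.2354 I₀, giving I₀ = 4450/0.2354 = 1.891e+04 lux.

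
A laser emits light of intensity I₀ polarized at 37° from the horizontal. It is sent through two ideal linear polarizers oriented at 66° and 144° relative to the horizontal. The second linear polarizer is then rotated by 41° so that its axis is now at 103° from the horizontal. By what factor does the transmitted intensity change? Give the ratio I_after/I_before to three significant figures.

I_new/I_old ≈ 14.8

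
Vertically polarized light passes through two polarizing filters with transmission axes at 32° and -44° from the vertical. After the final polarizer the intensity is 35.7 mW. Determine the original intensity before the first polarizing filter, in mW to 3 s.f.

By Malus's law, I₁ = I₀ cos²(32° − 0°) = I₀ cos²(32°) = 0.7192 I₀.
I₂ = I₁ cos²(-44° − 32°) = 0.7192 I₀ · cos²(76°) = 0.04209 I₀.
So 35.7 mW = 0.04209 I₀, giving I₀ = 35.7/0.04209 = 848.2 mW.

I₀ ≈ 848 mW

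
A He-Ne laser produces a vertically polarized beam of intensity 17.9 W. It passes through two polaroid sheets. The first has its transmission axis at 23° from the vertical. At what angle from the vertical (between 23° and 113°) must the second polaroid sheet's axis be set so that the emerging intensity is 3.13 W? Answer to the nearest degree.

θ ≈ 86°

By Malus's law, I₁ = I₀ cos²(23° − 0°) = I₀ cos²(23°) = 0.8473 I₀.
Target fraction: 3.13 / 17.9 W = 0.1749 of I₀.
Need I₂/I₀ = 0.1749, so cos²(θ − 23°) = 0.1749 / 0.8473 = 0.2064.
θ − 23° = arccos(√0.2064) = 63.0°, giving θ ≈ 23 + 63.0 = 86.0°.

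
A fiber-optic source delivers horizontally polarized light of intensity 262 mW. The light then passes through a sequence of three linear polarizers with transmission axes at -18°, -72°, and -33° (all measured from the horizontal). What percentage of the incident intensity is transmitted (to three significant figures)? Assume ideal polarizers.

≈ 18.9%

By Malus's law, I₁ = 262 mW · cos²(18°) = 237 mW.
I₂ = I₁ · cos²(54°) = 237 · 0.3455 = 81.87 mW.
I₃ = I₂ · cos²(39°) = 81.87 · 0.604 = 49.45 mW.
That is 18.87% of the incident intensity.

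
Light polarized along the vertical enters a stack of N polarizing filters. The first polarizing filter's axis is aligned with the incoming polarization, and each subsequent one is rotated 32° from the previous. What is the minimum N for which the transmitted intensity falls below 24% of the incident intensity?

N = 6

First polarizer is aligned with the polarization: full transmission.
Each further stage multiplies by cos²(32°) = 0.7192.
After N polarizers: T = 0.7192^(N−1). Require T < 0.24 ⇒ N−1 > ln(0.24)/ln(0.7192) = 4.33, so N−1 ≥ 5 and N = 6.
Check: N=6 gives T = 0.1924 < 0.24; N=5 gives T = 0.2675.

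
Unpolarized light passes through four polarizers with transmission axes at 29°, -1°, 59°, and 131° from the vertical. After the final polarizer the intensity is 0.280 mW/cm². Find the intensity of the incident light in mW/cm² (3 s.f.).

I₀ ≈ 31.3 mW/cm²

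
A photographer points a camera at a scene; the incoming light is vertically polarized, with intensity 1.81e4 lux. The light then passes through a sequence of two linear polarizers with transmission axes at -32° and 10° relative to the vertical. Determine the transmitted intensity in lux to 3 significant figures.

I ≈ 7190 lux

I₁ = 1.81e4 lux · cos²(32°) = 1.302e+04 lux.
I₂ = I₁ · cos²(42°) = 1.302e+04 · 0.5523 = 7189 lux.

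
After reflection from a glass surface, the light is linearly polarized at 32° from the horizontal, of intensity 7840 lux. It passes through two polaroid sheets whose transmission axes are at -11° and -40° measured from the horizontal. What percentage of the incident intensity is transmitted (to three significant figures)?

≈ 40.9%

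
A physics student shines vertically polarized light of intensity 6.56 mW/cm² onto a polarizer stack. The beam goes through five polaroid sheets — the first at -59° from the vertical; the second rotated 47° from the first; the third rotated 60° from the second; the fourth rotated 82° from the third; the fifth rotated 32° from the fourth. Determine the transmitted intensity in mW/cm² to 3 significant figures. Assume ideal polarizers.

I ≈ 0.00282 mW/cm²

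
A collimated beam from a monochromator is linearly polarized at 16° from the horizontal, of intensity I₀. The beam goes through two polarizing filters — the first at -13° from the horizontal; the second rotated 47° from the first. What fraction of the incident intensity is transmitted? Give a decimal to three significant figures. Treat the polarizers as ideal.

By Malus's law, I₁ = I₀ cos²(-13° − 16°) = I₀ cos²(29°) = 0.765 I₀.
I₂ = I₁ cos²(47°) = 0.765 · 0.4651 I₀ = 0.3558 I₀.
Transmitted fraction = 0.3558.

≈ 0.356 I₀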